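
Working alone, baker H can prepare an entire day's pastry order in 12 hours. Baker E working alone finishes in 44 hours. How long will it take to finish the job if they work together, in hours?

66/7 hours

Combined rate: 1/12 + 1/44 = (11 + 3)/132 = 14/132 = 7/66 per hour.
Time = 1 ÷ (7/66) = 66/7 hours.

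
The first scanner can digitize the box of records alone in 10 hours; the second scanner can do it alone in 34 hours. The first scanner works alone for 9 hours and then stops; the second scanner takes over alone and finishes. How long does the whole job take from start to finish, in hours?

62/5 hours

In 9 hours the first scanner does 9/10 of the job, leaving 1/10.
The second scanner works at 1/34 per hour, so finishing takes 1/10 ÷ 1/34 = 17/5 hours.
Total time = 9 + 17/5 = 62/5 hours.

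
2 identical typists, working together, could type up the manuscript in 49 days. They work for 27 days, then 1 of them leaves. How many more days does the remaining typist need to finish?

One typist does 1/98 of the job per day.
After 27 days with 2 typists, 27/49 is done (22/49 left).
With 1 typist the rate is 1/98, so the rest takes 22/49 ÷ 1/98 = 44 days.

44 days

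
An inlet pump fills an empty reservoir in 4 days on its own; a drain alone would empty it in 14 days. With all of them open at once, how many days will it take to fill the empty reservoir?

28/5 days

Net rate = 1/4 − 1/14 = (7 − 2)/28 = 5/28 per day.
Filling time = 1 ÷ (5/28) = 28/5 days.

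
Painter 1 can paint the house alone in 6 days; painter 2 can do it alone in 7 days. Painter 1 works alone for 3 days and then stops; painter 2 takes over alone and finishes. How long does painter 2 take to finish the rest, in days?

7/2 days

In 3 days painter 1 does 3/6 = 1/2 of the job, leaving 1/2.
Painter 2 works at 1/7 per day, so finishing takes 1/2 ÷ 1/7 = 7/2 days.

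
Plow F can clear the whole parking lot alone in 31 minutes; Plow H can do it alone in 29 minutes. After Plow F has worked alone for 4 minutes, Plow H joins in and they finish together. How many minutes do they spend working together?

261/20 minutes

In 4 minutes Plow F does 4/31 of the job, leaving 27/31.
Plow F and Plow H together work at 60/899 per minute, so finishing takes 27/31 ÷ 60/899 = 261/20 minutes.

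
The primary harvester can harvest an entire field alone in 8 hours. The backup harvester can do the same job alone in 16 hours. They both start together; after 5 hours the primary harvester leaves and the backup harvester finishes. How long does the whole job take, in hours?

In the first 5 hours the combined rate is 3/16, so 15/16 of the job is done, leaving 1/16.
After the primary harvester leaves the rate is 1/16 per hour; the remaining 1/16 takes 1 hour.
Total = 5 + 1 = 6 hours.

6 hours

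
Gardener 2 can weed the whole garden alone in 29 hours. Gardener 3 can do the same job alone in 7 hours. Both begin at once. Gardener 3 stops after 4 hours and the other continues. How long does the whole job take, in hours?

In the first 4 hours the combined rate is 36/203, so 144/203 of the job is done, leaving 59/203.
After Gardener 3 leaves the rate is 1/29 per hour; the remaining 59/203 takes 59/7 hours.
Total = 4 + 59/7 = 87/7 hours.

87/7 hours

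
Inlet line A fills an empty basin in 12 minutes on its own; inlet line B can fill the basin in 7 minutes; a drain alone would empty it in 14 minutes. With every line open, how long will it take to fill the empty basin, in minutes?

84/13 minutes

Net rate = 1/12 + 1/7 − 1/14 = (7 + 12 − 6)/84 = 13/84 per minute.
Filling time = 1 ÷ (13/84) = 84/13 minutes.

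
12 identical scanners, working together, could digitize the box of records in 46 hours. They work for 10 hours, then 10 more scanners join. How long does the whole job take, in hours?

One scanner does 1/552 of the job per hour.
After 10 hours with 12 scanners, 5/23 is done (18/23 left).
With 22 scanners the rate is 22/552 = 11/276, so the rest takes 18/23 ÷ 11/276 = 216/11 hours.
Total = 10 + 216/11 = 326/11 hours.

326/11 hours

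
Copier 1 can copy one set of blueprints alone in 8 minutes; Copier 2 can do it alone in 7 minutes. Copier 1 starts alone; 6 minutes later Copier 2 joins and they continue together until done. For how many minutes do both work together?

In 6 minutes Copier 1 does 6/8 = 3/4 of the job, leaving 1/4.
Copier 1 and Copier 2 together work at 15/56 per minute, so finishing takes 1/4 ÷ 15/56 = 14/15 minutes.

14/15 minutes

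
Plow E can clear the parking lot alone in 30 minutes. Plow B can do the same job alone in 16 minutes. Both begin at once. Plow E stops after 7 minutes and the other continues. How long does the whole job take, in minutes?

184/15 minutes

In the first 7 minutes the combined rate is 23/240, so 161/240 of the job is done, leaving 79/240.
After Plow E leaves the rate is 1/16 per minute; the remaining 79/240 takes 79/15 minutes.
Total = 7 + 79/15 = 184/15 minutes.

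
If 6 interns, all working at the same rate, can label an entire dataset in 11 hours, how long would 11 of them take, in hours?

Total work is 6·11 = 66 intern-hours.
With 11 interns: 66/11 = 6 hours.

6 hours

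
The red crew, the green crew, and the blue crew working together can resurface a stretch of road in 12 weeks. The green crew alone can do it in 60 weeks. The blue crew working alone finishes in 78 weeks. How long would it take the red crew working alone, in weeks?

130/7 weeks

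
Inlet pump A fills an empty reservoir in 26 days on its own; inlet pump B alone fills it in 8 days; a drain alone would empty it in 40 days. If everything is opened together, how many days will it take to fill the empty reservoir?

Net rate = 1/26 + 1/8 − 1/40 = (20 + 65 − 13)/520 = 72/520 = 9/65 per day.
Filling time = 1 ÷ (9/65) = 65/9 days.

65/9 days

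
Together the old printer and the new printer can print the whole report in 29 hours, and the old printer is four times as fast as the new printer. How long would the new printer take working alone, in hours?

145 hours

Let the new printer's rate be r; then the old printer's rate is 4r, so together (4 + 1)r = 5r = 1/29.
Thus r = 1/145 per hour.
The new printer alone: 145 hours; the old printer alone: 145/4 hours.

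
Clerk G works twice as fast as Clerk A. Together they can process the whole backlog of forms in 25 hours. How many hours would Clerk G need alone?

Let Clerk A's rate be r; then Clerk G's rate is 2r, so together (2 + 1)r = 3r = 1/25.
Thus r = 1/75 per hour.
Clerk A alone: 75 hours; Clerk G alone: 75/2 hours.

75/2 hours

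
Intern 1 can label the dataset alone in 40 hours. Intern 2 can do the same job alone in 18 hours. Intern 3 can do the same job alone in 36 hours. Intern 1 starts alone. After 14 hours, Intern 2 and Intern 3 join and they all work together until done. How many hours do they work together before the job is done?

In the first 14 hours Intern 1 alone does 14/40 = 7/20 of the job, leaving 13/20.
Once everyone is working, combined rate: 1/40 + 1/18 + 1/36 = (9 + 20 + 10)/360 = 39/360 = 13/120 per hour.
Remaining 13/20 at 13/120 per hour takes 6 hours.

6 hours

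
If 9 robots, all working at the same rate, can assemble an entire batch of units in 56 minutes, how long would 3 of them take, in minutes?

Total work is 9·56 = 504 robot-minutes.
With 3 robots: 504/3 = 168 minutes.

168 minutes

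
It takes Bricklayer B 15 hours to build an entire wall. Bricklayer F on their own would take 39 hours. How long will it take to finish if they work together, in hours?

65/6 hours

Combined rate: 1/15 + 1/39 = (13 + 5)/195 = 18/195 = 6/65 per hour.
Time = 1 ÷ (6/65) = 65/6 hours.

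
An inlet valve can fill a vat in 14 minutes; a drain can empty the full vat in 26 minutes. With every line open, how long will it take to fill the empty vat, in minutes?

91/3 minutes

Net rate = 1/14 − 1/26 = (13 − 7)/182 = 6/182 = 3/91 per minute.
Filling time = 1 ÷ (3/91) = 91/3 minutes.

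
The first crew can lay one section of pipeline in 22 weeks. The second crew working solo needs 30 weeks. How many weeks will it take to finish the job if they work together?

Combined rate: 1/22 + 1/30 = (15 + 11)/330 = 26/330 = 13/165 per week.
Time = 1 ÷ (13/165) = 165/13 weeks.

165/13 weeks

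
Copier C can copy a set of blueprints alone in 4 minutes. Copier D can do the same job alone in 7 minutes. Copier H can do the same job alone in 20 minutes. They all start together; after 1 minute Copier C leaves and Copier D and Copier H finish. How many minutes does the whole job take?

35/9 minutes

In the first 1 minute the combined rate is 31/70, so 31/70 of the job is done, leaving 39/70.
After Copier C leaves the rate is 27/140 per minute; the remaining 39/70 takes 26/9 minutes.
Total = 1 + 26/9 = 35/9 minutes.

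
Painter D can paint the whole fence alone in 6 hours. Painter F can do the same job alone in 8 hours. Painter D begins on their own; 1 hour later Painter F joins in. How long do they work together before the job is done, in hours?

20/7 hours

In the first 1 hour Painter D alone does 1/6 of the job, leaving 5/6.
Once everyone is working, combined rate: 1/6 + 1/8 = (4 + 3)/24 = 7/24 per hour.
Remaining 5/6 at 7/24 per hour takes 20/7 hours.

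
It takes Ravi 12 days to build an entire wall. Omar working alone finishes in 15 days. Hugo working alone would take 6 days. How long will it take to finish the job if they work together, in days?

Combined rate: 1/12 + 1/15 + 1/6 = (5 + 4 + 10)/60 = 19/60 per day.
Time = 1 ÷ (19/60) = 60/19 days.

60/19 days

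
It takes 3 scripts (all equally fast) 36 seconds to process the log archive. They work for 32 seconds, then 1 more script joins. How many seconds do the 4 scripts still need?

3 seconds

One script does 1/108 of the job per second.
After 32 seconds with 3 scripts, 8/9 is done (1/9 left).
With 4 scripts the rate is 4/108 = 1/27, so the rest takes 1/9 ÷ 1/27 = 3 seconds.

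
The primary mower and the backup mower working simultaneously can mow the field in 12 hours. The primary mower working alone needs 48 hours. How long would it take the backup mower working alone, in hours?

16 hours

Combined rate is 1/12 per hour.
Known contribution: 1/48 per hour.
So the backup mower's rate is 1/12 − 1/48 = 1/16, meaning 16 hours alone.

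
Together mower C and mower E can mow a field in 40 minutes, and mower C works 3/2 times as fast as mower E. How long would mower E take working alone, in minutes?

100 minutes

Let mower E's rate be r; then mower C's rate is (3/2)r, so together (3/2 + 1)r = (5/2)r = 1/40.
Thus r = 1/100 per minute.
Mower E alone: 100 minutes; mower C alone: 200/3 minutes.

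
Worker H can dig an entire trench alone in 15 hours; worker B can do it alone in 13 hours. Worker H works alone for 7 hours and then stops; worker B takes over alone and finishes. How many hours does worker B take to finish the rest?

In 7 hours worker H does 7/15 of the job, leaving 8/15.
Worker B works at 1/13 per hour, so finishing takes 8/15 ÷ 1/13 = 104/15 hours.

104/15 hours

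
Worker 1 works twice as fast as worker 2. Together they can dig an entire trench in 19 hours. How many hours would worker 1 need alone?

Let worker 2's rate be r; then worker 1's rate is 2r, so together (2 + 1)r = 3r = 1/19.
Thus r = 1/57 per hour.
Worker 2 alone: 57 hours; worker 1 alone: 57/2 hours.

57/2 hours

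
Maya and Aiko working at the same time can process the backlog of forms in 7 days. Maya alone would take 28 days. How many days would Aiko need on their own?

28/3 days

Combined rate is 1/7 per day.
Known contribution: 1/28 per day.
So Aiko's rate is 1/7 − 1/28 = 3/28, meaning 28/3 days alone.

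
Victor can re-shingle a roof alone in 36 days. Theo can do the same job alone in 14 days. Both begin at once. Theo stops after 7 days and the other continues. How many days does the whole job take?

In the first 7 days the combined rate is 25/252, so 25/36 of the job is done, leaving 11/36.
After Theo leaves the rate is 1/36 per day; the remaining 11/36 takes 11 days.
Total = 7 + 11 = 18 days.

18 days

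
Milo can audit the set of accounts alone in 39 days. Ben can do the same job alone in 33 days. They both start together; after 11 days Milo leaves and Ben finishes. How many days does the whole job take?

308/13 days

In the first 11 days the combined rate is 8/143, so 8/13 of the job is done, leaving 5/13.
After Milo leaves the rate is 1/33 per day; the remaining 5/13 takes 165/13 days.
Total = 11 + 165/13 = 308/13 days.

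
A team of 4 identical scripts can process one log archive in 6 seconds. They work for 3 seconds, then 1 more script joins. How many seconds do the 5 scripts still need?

One script does 1/24 of the job per second.
After 3 seconds with 4 scripts, 1/2 is done (1/2 left).
With 5 scripts the rate is 5/24, so the rest takes 1/2 ÷ 5/24 = 12/5 seconds.

12/5 seconds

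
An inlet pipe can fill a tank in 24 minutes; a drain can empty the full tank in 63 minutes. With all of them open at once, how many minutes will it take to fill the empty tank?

504/13 minutes

Net rate = 1/24 − 1/63 = (21 − 8)/504 = 13/504 per minute.
Filling time = 1 ÷ (13/504) = 504/13 minutes.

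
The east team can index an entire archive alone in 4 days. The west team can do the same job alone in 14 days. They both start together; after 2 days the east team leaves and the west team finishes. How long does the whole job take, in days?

In the first 2 days the combined rate is 9/28, so 9/14 of the job is done, leaving 5/14.
After the east team leaves the rate is 1/14 per day; the remaining 5/14 takes 5 days.
Total = 2 + 5 = 7 days.

7 days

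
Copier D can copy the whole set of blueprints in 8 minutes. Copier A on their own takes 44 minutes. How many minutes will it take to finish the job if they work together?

88/13 minutes

With two workers the combined time is the product over the sum: 8·44/(8+44) = 352/52 = 88/13 minutes.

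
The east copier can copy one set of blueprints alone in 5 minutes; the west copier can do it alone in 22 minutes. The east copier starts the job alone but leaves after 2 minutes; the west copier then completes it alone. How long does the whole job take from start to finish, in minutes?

76/5 minutes

In 2 minutes the east copier does 2/5 of the job, leaving 3/5.
The west copier works at 1/22 per minute, so finishing takes 3/5 ÷ 1/22 = 66/5 minutes.
Total time = 2 + 66/5 = 76/5 minutes.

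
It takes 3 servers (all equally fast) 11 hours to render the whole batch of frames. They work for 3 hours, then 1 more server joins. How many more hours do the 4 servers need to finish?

One server does 1/33 of the job per hour.
After 3 hours with 3 servers, 3/11 is done (8/11 left).
With 4 servers the rate is 4/33, so the rest takes 8/11 ÷ 4/33 = 6 hours.

6 hours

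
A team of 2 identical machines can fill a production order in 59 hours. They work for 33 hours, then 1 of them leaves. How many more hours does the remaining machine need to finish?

52 hours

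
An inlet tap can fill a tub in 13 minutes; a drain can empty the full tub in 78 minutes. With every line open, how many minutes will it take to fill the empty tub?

78/5 minutes

Net rate = 1/13 − 1/78 = (6 − 1)/78 = 5/78 per minute.
Filling time = 1 ÷ (5/78) = 78/5 minutes.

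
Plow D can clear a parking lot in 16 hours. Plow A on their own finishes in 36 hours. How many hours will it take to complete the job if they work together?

144/13 hours

With two workers the combined time is the product over the sum: 16·36/(16+36) = 576/52 = 144/13 hours.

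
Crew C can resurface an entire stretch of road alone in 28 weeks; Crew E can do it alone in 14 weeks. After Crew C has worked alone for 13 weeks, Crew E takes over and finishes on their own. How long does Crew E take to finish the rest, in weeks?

In 13 weeks Crew C does 13/28 of the job, leaving 15/28.
Crew E works at 1/14 per week, so finishing takes 15/28 ÷ 1/14 = 15/2 weeks.

15/2 weeks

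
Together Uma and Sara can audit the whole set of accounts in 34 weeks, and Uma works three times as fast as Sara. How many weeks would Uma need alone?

136/3 weeks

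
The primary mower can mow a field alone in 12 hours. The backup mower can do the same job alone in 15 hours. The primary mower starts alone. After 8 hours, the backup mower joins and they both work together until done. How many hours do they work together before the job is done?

In the first 8 hours the primary mower alone does 8/12 = 2/3 of the job, leaving 1/3.
Once everyone is working, combined rate: 1/12 + 1/15 = (5 + 4)/60 = 9/60 = 3/20 per hour.
Remaining 1/3 at 3/20 per hour takes 20/9 hours.

20/9 hours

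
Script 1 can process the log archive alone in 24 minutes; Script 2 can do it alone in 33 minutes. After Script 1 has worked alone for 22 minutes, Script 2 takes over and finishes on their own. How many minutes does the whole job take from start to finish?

In 22 minutes Script 1 does 22/24 = 11/12 of the job, leaving 1/12.
Script 2 works at 1/33 per minute, so finishing takes 1/12 ÷ 1/33 = 11/4 minutes.
Total time = 22 + 11/4 = 99/4 minutes.

99/4 minutes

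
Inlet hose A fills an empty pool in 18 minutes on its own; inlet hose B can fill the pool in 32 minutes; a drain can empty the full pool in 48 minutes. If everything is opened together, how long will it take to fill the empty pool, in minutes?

Net rate = 1/18 + 1/32 − 1/48 = (16 + 9 − 6)/288 = 19/288 per minute.
Filling time = 1 ÷ (19/288) = 288/19 minutes.

288/19 minutes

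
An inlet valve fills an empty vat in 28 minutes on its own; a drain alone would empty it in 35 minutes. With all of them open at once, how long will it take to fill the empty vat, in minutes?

140 minutes

Net rate = 1/28 − 1/35 = (5 − 4)/140 = 1/140 per minute.
Filling time = 1 ÷ (1/140) = 140 minutes.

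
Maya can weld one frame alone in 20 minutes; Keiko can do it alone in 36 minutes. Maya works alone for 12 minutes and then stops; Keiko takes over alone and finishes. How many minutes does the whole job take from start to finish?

In 12 minutes Maya does 12/20 = 3/5 of the job, leaving 2/5.
Keiko works at 1/36 per minute, so finishing takes 2/5 ÷ 1/36 = 72/5 minutes.
Total time = 12 + 72/5 = 132/5 minutes.

132/5 minutes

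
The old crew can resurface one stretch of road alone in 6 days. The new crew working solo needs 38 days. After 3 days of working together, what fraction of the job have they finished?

11/19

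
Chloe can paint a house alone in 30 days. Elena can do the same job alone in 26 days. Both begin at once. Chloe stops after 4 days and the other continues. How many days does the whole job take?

In the first 4 days the combined rate is 14/195, so 56/195 of the job is done, leaving 139/195.
After Chloe leaves the rate is 1/26 per day; the remaining 139/195 takes 278/15 days.
Total = 4 + 278/15 = 338/15 days.

338/15 days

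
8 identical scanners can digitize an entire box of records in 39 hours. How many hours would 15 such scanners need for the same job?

104/5 hours

Total work is 8·39 = 312 scanner-hours.
With 15 scanners: 312/15 = 104/5 hours.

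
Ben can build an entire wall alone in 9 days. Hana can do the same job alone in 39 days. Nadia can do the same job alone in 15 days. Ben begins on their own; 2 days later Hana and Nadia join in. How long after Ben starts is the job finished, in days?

99/17 days

In the first 2 days Ben alone does 2/9 of the job, leaving 7/9.
Once everyone is working, combined rate: 1/9 + 1/39 + 1/15 = (65 + 15 + 39)/585 = 119/585 per day.
Remaining 7/9 at 119/585 per day takes 65/17 days.
Total from the start = 2 + 65/17 = 99/17 days.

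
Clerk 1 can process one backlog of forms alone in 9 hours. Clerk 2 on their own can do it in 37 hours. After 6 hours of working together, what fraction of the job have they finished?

92/111

Combined rate: 1/9 + 1/37 = (37 + 9)/333 = 46/333 per hour.
In 6 hours they complete 6·46/333 = 92/111 of the job.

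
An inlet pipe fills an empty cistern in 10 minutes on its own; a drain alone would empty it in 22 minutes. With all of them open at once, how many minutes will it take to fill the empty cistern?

55/3 minutes

Net rate = 1/10 − 1/22 = (11 − 5)/110 = 6/110 = 3/55 per minute.
Filling time = 1 ÷ (3/55) = 55/3 minutes.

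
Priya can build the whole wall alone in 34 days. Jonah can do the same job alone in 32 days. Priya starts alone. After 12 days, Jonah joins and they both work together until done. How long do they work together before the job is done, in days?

32/3 days

In the first 12 days Priya alone does 12/34 = 6/17 of the job, leaving 11/17.
Once everyone is working, combined rate: 1/34 + 1/32 = (16 + 17)/544 = 33/544 per day.
Remaining 11/17 at 33/544 per day takes 32/3 days.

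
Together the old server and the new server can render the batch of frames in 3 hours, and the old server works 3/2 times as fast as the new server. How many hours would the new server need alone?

Let the new server's rate be r; then the old server's rate is (3/2)r, so together (3/2 + 1)r = (5/2)r = 1/3.
Thus r = 2/15 per hour.
The new server alone: 15/2 hours; the old server alone: 5 hours.

15/2 hours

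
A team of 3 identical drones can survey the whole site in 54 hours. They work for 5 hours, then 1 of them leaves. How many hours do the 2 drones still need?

One drone does 1/162 of the job per hour.
After 5 hours with 3 drones, 5/54 is done (49/54 left).
With 2 drones the rate is 2/162 = 1/81, so the rest takes 49/54 ÷ 1/81 = 147/2 hours.

147/2 hours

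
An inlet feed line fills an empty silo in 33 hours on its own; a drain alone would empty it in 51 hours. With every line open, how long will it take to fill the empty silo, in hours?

Net rate = 1/33 − 1/51 = (17 − 11)/561 = 6/561 = 2/187 per hour.
Filling time = 1 ÷ (2/187) = 187/2 hours.

187/2 hours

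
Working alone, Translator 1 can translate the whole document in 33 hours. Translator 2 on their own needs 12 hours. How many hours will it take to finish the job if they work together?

44/5 hours

Combined rate: 1/33 + 1/12 = (4 + 11)/132 = 15/132 = 5/44 per hour.
Time = 1 ÷ (5/44) = 44/5 hours.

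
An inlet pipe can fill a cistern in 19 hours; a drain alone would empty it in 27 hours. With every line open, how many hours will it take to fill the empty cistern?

513/8 hours

Net rate = 1/19 − 1/27 = (27 − 19)/513 = 8/513 per hour.
Filling time = 1 ÷ (8/513) = 513/8 hours.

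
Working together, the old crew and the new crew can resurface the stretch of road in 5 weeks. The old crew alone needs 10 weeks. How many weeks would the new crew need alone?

Combined rate is 1/5 per week.
Known contribution: 1/10 per week.
So the new crew's rate is 1/5 − 1/10 = 1/10, meaning 10 weeks alone.

10 weeks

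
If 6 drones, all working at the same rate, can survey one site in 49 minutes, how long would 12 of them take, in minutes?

Total work is 6·49 = 294 drone-minutes.
With 12 drones: 294/12 = 49/2 minutes.

49/2 minutes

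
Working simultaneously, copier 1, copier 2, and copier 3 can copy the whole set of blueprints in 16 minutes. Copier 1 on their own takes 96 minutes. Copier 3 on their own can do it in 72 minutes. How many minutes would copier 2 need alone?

288/11 minutes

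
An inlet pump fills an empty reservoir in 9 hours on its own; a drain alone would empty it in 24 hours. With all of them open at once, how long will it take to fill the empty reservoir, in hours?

Net rate = 1/9 − 1/24 = (8 − 3)/72 = 5/72 per hour.
Filling time = 1 ÷ (5/72) = 72/5 hours.

72/5 hours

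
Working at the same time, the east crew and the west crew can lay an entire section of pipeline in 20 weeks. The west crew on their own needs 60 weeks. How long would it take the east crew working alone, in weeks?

30 weeks

Combined rate is 1/20 per week.
Known contribution: 1/60 per week.
So the east crew's rate is 1/20 − 1/60 = 1/30, meaning 30 weeks alone.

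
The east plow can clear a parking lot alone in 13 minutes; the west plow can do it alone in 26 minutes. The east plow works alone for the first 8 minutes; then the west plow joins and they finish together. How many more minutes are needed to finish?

10/3 minutes

In 8 minutes the east plow does 8/13 of the job, leaving 5/13.
The east plow and the west plow together work at 3/26 per minute, so finishing takes 5/13 ÷ 3/26 = 10/3 minutes.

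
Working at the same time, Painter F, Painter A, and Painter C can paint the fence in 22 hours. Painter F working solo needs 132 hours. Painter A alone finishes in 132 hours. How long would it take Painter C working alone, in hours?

Combined rate is 1/22 per hour.
Known contribution: 1/132 + 1/132 = (1 + 1)/132 = 2/132 = 1/66 per hour.
So Painter C's rate is 1/22 − 1/66 = 1/33, meaning 33 hours alone.

33 hours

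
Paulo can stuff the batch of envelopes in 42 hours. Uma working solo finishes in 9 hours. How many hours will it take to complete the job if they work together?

Combined rate: 1/42 + 1/9 = (3 + 14)/126 = 17/126 per hour.
Time = 1 ÷ (17/126) = 126/17 hours.

126/17 hours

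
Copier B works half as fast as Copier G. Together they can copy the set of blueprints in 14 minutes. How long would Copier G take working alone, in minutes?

Let Copier G's rate be r; then Copier B's rate is (1/2)r, so together (1/2 + 1)r = (3/2)r = 1/14.
Thus r = 1/21 per minute.
Copier G alone: 21 minutes; Copier B alone: 42 minutes.

21 minutes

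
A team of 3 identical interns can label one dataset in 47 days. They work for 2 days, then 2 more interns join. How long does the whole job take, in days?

29 days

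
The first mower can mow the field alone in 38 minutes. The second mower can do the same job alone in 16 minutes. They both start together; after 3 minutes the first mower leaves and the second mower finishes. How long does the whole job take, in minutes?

In the first 3 minutes the combined rate is 27/304, so 81/304 of the job is done, leaving 223/304.
After the first mower leaves the rate is 1/16 per minute; the remaining 223/304 takes 223/19 minutes.
Total = 3 + 223/19 = 280/19 minutes.

280/19 minutes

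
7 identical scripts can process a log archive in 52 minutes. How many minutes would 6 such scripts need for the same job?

Total work is 7·52 = 364 script-minutes.
With 6 scripts: 364/6 = 182/3 minutes.

182/3 minutes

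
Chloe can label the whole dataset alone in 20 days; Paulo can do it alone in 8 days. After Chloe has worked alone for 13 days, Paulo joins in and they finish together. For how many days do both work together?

2 days

In 13 days Chloe does 13/20 of the job, leaving 7/20.
Chloe and Paulo together work at 7/40 per day, so finishing takes 7/20 ÷ 7/40 = 2 days.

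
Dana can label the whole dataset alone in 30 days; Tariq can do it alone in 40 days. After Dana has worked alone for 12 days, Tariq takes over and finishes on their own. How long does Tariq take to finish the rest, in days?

24 days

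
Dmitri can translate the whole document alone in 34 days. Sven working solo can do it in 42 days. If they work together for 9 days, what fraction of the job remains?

Combined rate: 1/34 + 1/42 = (21 + 17)/714 = 38/714 = 19/357 per day.
In 9 days they complete 9·19/357 = 57/119 of the job.
So 62/119 remains.

62/119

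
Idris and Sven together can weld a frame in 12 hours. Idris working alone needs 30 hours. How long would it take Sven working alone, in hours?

20 hours

Combined rate is 1/12 per hour.
Known contribution: 1/30 per hour.
So Sven's rate is 1/12 − 1/30 = 1/20, meaning 20 hours alone.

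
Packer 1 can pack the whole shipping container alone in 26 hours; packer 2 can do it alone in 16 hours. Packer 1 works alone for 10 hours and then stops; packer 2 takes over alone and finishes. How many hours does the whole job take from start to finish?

258/13 hours

In 10 hours packer 1 does 10/26 = 5/13 of the job, leaving 8/13.
Packer 2 works at 1/16 per hour, so finishing takes 8/13 ÷ 1/16 = 128/13 hours.
Total time = 10 + 128/13 = 258/13 hours.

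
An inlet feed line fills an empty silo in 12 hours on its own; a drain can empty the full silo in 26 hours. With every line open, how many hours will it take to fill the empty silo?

Net rate = 1/12 − 1/26 = (13 − 6)/156 = 7/156 per hour.
Filling time = 1 ÷ (7/156) = 156/7 hours.

156/7 hours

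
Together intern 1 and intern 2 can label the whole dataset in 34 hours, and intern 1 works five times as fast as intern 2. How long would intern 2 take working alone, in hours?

Let intern 2's rate be r; then intern 1's rate is 5r, so together (5 + 1)r = 6r = 1/34.
Thus r = 1/204 per hour.
Intern 2 alone: 204 hours; intern 1 alone: 204/5 hours.

204 hours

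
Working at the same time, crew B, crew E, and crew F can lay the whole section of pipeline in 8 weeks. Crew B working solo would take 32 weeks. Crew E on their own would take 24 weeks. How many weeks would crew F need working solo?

Combined rate is 1/8 per week.
Known contribution: 1/32 + 1/24 = (3 + 4)/96 = 7/96 per week.
So crew F's rate is 1/8 − 7/96 = 5/96, meaning 96/5 weeks alone.

96/5 weeks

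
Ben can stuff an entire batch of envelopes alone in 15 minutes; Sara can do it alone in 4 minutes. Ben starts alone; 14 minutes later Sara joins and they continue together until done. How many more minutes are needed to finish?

In 14 minutes Ben does 14/15 of the job, leaving 1/15.
Ben and Sara together work at 19/60 per minute, so finishing takes 1/15 ÷ 19/60 = 4/19 minutes.

4/19 minutes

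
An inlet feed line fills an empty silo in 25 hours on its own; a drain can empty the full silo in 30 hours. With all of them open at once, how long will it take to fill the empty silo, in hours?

150 hours

Net rate = 1/25 − 1/30 = (6 − 5)/150 = 1/150 per hour.
Filling time = 1 ÷ (1/150) = 150 hours.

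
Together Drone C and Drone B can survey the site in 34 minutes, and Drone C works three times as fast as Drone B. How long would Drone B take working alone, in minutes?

136 minutes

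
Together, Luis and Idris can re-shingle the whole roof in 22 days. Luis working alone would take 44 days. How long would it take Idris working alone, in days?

44 days

Combined rate is 1/22 per day.
Known contribution: 1/44 per day.
So Idris's rate is 1/22 − 1/44 = 1/44, meaning 44 days alone.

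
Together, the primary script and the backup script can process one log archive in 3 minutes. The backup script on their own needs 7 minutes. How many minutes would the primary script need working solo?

21/4 minutes

Combined rate is 1/3 per minute.
Known contribution: 1/7 per minute.
So the primary script's rate is 1/3 − 1/7 = 4/21, meaning 21/4 minutes alone.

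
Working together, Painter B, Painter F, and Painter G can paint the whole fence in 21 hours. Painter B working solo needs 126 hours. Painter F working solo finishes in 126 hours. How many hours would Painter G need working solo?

Combined rate is 1/21 per hour.
Known contribution: 1/126 + 1/126 = (1 + 1)/126 = 2/126 = 1/63 per hour.
So Painter G's rate is 1/21 − 1/63 = 2/63, meaning 63/2 hours alone.

63/2 hours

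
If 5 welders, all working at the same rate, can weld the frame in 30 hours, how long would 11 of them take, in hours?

Total work is 5·30 = 150 welder-hours.
With 11 welders: 150/11 hours.

150/11 hours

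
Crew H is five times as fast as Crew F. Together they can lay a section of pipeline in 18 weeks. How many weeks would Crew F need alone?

108 weeks

Let Crew F's rate be r; then Crew H's rate is 5r, so together (5 + 1)r = 6r = 1/18.
Thus r = 1/108 per week.
Crew F alone: 108 weeks; Crew H alone: 108/5 weeks.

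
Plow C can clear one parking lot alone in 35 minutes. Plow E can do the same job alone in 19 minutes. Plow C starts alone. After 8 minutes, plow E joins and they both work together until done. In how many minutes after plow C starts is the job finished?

35/2 minutes

In the first 8 minutes plow C alone does 8/35 of the job, leaving 27/35.
Once everyone is working, combined rate: 1/35 + 1/19 = (19 + 35)/665 = 54/665 per minute.
Remaining 27/35 at 54/665 per minute takes 19/2 minutes.
Total from the start = 8 + 19/2 = 35/2 minutes.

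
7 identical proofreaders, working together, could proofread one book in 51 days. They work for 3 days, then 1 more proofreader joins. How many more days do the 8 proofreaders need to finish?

42 days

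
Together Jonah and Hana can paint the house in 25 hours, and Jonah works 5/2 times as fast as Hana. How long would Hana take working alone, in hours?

175/2 hours

Let Hana's rate be r; then Jonah's rate is (5/2)r, so together (5/2 + 1)r = (7/2)r = 1/25.
Thus r = 2/175 per hour.
Hana alone: 175/2 hours; Jonah alone: 35 hours.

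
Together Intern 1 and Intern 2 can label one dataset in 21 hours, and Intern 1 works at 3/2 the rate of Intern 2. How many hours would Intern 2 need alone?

Let Intern 2's rate be r; then Intern 1's rate is (3/2)r, so together (3/2 + 1)r = (5/2)r = 1/21.
Thus r = 2/105 per hour.
Intern 2 alone: 105/2 hours; Intern 1 alone: 35 hours.

105/2 hours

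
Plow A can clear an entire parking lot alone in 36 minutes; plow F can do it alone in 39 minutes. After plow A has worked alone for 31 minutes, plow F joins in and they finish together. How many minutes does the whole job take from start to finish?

In 31 minutes plow A does 31/36 of the job, leaving 5/36.
Plow A and plow F together work at 25/468 per minute, so finishing takes 5/36 ÷ 25/468 = 13/5 minutes.
Total time = 31 + 13/5 = 168/5 minutes.

168/5 minutes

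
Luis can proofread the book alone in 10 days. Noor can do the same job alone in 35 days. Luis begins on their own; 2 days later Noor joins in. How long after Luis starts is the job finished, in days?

In the first 2 days Luis alone does 2/10 = 1/5 of the job, leaving 4/5.
Once everyone is working, combined rate: 1/10 + 1/35 = (7 + 2)/70 = 9/70 per day.
Remaining 4/5 at 9/70 per day takes 56/9 days.
Total from the start = 2 + 56/9 = 74/9 days.

74/9 days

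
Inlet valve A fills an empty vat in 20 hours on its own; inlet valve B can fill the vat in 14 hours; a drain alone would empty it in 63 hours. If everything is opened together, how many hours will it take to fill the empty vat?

180/19 hours

Net rate = 1/20 + 1/14 − 1/63 = (63 + 90 − 20)/1260 = 133/1260 = 19/180 per hour.
Filling time = 1 ÷ (19/180) = 180/19 hours.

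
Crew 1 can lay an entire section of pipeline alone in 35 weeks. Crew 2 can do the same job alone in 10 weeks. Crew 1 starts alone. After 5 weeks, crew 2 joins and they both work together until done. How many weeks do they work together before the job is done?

In the first 5 weeks crew 1 alone does 5/35 = 1/7 of the job, leaving 6/7.
Once everyone is working, combined rate: 1/35 + 1/10 = (2 + 7)/70 = 9/70 per week.
Remaining 6/7 at 9/70 per week takes 20/3 weeks.

20/3 weeks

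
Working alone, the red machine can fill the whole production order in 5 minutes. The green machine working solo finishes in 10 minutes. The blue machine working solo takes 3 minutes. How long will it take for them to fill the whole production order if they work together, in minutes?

30/19 minutes

Combined rate: 1/5 + 1/10 + 1/3 = (6 + 3 + 10)/30 = 19/30 per minute.
Time = 1 ÷ (19/30) = 30/19 minutes.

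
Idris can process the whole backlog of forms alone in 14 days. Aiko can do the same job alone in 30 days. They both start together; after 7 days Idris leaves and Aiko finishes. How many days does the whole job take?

15 days

In the first 7 days the combined rate is 11/105, so 11/15 of the job is done, leaving 4/15.
After Idris leaves the rate is 1/30 per day; the remaining 4/15 takes 8 days.
Total = 7 + 8 = 15 days.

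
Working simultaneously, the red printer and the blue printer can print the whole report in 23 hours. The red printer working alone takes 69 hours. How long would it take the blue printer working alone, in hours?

Combined rate is 1/23 per hour.
Known contribution: 1/69 per hour.
So the blue printer's rate is 1/23 − 1/69 = 2/69, meaning 69/2 hours alone.

69/2 hours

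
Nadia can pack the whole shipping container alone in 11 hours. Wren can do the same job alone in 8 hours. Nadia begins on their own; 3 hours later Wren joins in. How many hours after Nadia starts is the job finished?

121/19 hours

In the first 3 hours Nadia alone does 3/11 of the job, leaving 8/11.
Once everyone is working, combined rate: 1/11 + 1/8 = (8 + 11)/88 = 19/88 per hour.
Remaining 8/11 at 19/88 per hour takes 64/19 hours.
Total from the start = 3 + 64/19 = 121/19 hours.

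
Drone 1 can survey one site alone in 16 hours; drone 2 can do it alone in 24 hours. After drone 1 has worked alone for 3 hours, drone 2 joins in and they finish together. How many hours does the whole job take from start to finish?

In 3 hours drone 1 does 3/16 of the job, leaving 13/16.
Drone 1 and drone 2 together work at 5/48 per hour, so finishing takes 13/16 ÷ 5/48 = 39/5 hours.
Total time = 3 + 39/5 = 54/5 hours.

54/5 hours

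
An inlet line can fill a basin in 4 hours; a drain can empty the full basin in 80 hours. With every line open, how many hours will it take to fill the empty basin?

80/19 hours

Net rate = 1/4 − 1/80 = (20 − 1)/80 = 19/80 per hour.
Filling time = 1 ÷ (19/80) = 80/19 hours.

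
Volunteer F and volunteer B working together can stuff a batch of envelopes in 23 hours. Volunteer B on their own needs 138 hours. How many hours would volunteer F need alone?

Combined rate is 1/23 per hour.
Known contribution: 1/138 per hour.
So volunteer F's rate is 1/23 − 1/138 = 5/138, meaning 138/5 hours alone.

138/5 hours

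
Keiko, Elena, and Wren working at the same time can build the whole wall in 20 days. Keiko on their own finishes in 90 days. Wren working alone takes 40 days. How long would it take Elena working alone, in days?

Combined rate is 1/20 per day.
Known contribution: 1/90 + 1/40 = (4 + 9)/360 = 13/360 per day.
So Elena's rate is 1/20 − 13/360 = 1/72, meaning 72 days alone.

72 days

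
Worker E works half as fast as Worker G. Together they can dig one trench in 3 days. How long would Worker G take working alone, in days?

Let Worker G's rate be r; then Worker E's rate is (1/2)r, so together (1/2 + 1)r = (3/2)r = 1/3.
Thus r = 2/9 per day.
Worker G alone: 9/2 days; Worker E alone: 9 days.

9/2 days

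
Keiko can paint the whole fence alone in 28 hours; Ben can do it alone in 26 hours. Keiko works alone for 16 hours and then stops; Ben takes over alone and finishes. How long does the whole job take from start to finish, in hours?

In 16 hours Keiko does 16/28 = 4/7 of the job, leaving 3/7.
Ben works at 1/26 per hour, so finishing takes 3/7 ÷ 1/26 = 78/7 hours.
Total time = 16 + 78/7 = 190/7 hours.

190/7 hours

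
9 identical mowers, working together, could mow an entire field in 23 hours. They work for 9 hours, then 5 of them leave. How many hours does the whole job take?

One mower does 1/207 of the job per hour.
After 9 hours with 9 mowers, 9/23 is done (14/23 left).
With 4 mowers the rate is 4/207, so the rest takes 14/23 ÷ 4/207 = 63/2 hours.
Total = 9 + 63/2 = 81/2 hours.

81/2 hours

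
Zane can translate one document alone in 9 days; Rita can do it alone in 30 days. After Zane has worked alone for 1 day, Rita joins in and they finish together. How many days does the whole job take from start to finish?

93/13 days

In 1 day Zane does 1/9 of the job, leaving 8/9.
Zane and Rita together work at 13/90 per day, so finishing takes 8/9 ÷ 13/90 = 80/13 days.
Total time = 1 + 80/13 = 93/13 days.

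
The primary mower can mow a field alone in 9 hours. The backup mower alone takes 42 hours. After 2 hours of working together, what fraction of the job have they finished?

17/63

Combined rate: 1/9 + 1/42 = (14 + 3)/126 = 17/126 per hour.
In 2 hours they complete 2·17/126 = 17/63 of the job.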